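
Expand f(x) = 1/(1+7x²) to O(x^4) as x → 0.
1 - 7*x**2 + O(x**4)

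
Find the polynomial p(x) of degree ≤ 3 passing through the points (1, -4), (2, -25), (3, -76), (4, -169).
-2*x**3 - 3*x**2 + 2*x - 1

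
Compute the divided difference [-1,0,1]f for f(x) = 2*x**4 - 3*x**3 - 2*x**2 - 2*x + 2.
0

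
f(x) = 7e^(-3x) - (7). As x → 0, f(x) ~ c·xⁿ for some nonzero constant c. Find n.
1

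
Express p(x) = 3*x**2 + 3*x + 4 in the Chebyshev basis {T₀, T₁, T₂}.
(11/2)T₀ + (3)T₁ + (3/2)T₂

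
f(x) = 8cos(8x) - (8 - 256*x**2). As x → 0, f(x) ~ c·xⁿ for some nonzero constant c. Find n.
4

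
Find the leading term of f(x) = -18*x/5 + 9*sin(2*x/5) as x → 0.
-12*x**3/125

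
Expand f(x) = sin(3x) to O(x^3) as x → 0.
3*x + O(x**3)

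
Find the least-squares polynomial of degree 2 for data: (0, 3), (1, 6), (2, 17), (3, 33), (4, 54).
93/35 + (83/70)x + (41/14)x²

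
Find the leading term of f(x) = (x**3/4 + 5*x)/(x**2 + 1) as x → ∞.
x/4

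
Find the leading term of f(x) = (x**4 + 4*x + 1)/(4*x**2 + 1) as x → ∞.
x**2/4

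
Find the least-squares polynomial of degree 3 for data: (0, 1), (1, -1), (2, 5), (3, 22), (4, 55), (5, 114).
16/21 + (-134/63)x + (1/12)x² + (35/36)x³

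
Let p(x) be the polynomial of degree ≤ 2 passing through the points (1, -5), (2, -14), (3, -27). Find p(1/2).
-2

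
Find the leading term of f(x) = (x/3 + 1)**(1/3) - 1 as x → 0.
x/9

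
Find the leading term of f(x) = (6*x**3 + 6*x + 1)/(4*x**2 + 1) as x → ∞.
3*x/2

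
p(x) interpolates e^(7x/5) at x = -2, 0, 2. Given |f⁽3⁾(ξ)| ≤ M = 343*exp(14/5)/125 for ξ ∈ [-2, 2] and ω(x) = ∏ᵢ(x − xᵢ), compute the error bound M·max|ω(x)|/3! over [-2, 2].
2744*sqrt(3)*exp(14/5)/3375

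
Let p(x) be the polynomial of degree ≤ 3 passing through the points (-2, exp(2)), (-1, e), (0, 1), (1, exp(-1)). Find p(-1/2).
(-1 + e*(-exp(2) + 9 + 9*e))*exp(-1)/16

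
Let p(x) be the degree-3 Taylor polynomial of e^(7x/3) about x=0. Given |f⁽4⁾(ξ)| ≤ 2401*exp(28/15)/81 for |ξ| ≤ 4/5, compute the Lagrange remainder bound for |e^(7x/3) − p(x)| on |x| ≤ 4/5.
76832*exp(28/15)/151875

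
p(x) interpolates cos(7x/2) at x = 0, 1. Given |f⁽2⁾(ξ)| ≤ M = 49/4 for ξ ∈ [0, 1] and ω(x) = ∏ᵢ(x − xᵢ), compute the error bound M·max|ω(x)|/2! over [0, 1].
49/32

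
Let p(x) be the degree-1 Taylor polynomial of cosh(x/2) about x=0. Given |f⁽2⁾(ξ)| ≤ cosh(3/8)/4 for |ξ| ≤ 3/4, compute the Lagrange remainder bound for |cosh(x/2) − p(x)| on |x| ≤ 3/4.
9*cosh(3/8)/128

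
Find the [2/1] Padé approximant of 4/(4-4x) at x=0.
1/(1 - x)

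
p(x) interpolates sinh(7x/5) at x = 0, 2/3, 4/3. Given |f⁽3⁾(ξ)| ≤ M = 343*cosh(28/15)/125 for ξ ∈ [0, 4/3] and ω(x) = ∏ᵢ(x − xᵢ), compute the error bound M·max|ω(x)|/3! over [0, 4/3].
2744*sqrt(3)*cosh(28/15)/91125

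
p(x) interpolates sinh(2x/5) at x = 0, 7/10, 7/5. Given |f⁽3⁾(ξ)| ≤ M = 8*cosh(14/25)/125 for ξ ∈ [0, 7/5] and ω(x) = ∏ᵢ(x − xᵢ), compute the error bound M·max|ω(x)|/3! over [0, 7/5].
343*sqrt(3)*cosh(14/25)/421875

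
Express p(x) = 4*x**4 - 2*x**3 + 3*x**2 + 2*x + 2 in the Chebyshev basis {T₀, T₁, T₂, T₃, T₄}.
(5)T₀ + (1/2)T₁ + (7/2)T₂ + (-1/2)T₃ + (1/2)T₄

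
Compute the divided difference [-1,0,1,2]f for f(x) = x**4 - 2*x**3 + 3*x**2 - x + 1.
0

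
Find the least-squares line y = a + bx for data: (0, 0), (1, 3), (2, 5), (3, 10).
a = -3/10, b = 16/5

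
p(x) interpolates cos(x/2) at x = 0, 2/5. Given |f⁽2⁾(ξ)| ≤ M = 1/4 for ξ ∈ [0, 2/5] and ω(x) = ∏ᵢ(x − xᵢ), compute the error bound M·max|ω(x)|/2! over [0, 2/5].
1/200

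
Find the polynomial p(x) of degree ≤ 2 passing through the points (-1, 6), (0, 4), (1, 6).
2*x**2 + 4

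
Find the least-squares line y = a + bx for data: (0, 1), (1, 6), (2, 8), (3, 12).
a = 3/2, b = 7/2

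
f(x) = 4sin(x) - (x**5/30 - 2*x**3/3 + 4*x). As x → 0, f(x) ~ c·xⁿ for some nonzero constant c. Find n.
7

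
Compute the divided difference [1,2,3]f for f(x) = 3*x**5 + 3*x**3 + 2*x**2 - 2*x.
290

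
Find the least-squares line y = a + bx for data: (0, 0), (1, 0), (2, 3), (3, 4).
a = -1/2, b = 3/2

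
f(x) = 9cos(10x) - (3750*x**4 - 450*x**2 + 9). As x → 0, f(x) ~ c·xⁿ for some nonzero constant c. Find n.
6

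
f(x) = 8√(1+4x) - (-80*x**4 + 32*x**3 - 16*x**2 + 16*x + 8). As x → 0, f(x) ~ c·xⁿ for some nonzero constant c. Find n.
5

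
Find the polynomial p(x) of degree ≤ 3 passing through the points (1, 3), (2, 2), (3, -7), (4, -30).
-x**3 + 2*x**2 + 2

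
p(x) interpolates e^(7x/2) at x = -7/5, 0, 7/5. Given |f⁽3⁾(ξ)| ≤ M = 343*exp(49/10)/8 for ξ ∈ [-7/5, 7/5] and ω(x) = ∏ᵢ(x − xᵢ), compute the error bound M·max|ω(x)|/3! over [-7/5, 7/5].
117649*sqrt(3)*exp(49/10)/27000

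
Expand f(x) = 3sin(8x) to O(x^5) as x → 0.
24*x - 256*x**3 + O(x**5)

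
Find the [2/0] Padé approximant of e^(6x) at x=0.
18*x**2 + 6*x + 1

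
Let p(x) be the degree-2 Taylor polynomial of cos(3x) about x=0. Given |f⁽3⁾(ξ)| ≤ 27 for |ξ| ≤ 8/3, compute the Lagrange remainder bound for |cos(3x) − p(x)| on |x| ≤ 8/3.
256/3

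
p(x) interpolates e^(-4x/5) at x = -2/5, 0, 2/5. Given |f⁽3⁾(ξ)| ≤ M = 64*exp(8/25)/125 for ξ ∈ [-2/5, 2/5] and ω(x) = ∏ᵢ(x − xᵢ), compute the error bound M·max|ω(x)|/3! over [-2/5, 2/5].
512*sqrt(3)*exp(8/25)/421875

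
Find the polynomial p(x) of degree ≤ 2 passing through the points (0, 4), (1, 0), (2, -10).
-3*x**2 - x + 4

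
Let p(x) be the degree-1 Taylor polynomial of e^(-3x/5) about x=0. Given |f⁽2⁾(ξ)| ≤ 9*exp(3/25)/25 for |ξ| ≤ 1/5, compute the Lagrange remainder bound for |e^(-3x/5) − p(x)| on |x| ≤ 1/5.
9*exp(3/25)/1250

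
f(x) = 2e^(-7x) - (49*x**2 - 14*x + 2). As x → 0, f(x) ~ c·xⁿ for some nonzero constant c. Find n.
3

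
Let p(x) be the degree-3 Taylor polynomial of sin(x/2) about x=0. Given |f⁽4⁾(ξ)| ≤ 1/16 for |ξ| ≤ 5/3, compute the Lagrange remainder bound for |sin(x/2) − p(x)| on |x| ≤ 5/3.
625/31104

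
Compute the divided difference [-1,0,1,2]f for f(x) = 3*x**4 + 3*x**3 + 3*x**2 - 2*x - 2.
9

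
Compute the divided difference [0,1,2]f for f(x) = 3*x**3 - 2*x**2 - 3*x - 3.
7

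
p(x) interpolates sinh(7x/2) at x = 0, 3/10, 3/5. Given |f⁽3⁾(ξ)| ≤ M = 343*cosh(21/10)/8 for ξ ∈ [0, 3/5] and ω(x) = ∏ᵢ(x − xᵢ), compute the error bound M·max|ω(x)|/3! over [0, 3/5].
343*sqrt(3)*cosh(21/10)/8000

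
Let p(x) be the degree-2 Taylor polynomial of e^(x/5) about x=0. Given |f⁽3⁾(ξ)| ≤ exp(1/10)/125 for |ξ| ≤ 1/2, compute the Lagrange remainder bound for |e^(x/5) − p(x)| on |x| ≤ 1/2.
exp(1/10)/6000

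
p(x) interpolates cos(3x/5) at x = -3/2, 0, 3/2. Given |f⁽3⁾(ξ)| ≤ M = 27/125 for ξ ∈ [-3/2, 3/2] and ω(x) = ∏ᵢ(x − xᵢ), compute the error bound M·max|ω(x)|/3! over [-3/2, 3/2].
27*sqrt(3)/1000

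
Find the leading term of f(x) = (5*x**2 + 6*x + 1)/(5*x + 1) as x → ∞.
x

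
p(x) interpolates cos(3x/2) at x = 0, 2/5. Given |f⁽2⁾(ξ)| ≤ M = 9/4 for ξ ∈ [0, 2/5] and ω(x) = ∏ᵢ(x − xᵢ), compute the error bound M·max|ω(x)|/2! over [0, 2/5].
9/200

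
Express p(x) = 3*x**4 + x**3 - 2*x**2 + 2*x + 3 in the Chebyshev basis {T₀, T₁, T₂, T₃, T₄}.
(25/8)T₀ + (11/4)T₁ + (1/2)T₂ + (1/4)T₃ + (3/8)T₄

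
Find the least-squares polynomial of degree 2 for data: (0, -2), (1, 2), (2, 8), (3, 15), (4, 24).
-71/35 + (47/14)x + (11/14)x²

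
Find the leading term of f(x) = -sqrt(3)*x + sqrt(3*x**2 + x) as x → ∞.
sqrt(3)/6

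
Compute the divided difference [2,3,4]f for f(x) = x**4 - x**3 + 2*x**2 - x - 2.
48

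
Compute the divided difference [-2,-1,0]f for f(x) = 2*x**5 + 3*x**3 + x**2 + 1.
-38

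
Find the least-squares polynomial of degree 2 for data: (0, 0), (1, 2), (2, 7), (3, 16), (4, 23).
-2/5 + (2)x + x²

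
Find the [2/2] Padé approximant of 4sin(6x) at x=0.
24*x/(6*x**2 + 1)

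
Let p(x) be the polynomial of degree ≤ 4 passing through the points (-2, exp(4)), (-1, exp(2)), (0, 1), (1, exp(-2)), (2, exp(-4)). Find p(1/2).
(-5 + 60*exp(2) + (-20*exp(2) + 90 + 3*exp(4))*exp(4))*exp(-4)/128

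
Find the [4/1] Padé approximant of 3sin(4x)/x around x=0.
128*x**4/5 - 32*x**2 + 12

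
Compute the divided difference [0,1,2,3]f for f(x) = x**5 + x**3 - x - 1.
26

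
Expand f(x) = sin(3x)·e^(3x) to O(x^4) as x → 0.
3*x + 9*x**2 + 9*x**3 + O(x**4)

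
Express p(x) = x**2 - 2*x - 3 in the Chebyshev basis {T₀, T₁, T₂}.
(-5/2)T₀ + (-2)T₁ + (1/2)T₂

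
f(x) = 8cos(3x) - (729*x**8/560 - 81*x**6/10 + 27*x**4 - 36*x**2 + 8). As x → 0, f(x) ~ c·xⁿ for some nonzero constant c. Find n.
10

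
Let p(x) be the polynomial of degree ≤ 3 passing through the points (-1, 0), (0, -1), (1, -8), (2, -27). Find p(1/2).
-27/8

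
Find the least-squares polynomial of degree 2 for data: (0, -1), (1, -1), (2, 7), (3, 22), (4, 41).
-48/35 + (-151/70)x + (45/14)x²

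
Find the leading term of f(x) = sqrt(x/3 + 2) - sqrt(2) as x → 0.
sqrt(2)*x/12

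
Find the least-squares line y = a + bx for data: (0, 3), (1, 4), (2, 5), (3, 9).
a = 12/5, b = 19/10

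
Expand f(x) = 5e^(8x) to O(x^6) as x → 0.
5 + 40*x + 160*x**2 + 1280*x**3/3 + 2560*x**4/3 + 4096*x**5/3 + O(x**6)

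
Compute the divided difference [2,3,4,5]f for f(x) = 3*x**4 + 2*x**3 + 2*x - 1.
44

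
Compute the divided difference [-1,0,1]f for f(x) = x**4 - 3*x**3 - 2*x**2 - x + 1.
-1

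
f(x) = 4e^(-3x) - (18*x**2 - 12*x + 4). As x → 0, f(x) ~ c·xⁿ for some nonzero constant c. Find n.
3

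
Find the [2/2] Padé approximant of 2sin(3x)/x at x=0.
(6 - 63*x**2/10)/(9*x**2/20 + 1)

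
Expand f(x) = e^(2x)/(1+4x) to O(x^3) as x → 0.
1 - 2*x + 10*x**2 + O(x**3)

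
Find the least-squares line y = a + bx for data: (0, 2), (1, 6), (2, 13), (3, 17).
a = 17/10, b = 26/5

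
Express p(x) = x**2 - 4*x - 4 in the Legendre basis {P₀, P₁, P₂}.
(-11/3)P₀ + (-4)P₁ + (2/3)P₂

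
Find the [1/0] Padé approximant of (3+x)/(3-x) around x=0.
2*x/3 + 1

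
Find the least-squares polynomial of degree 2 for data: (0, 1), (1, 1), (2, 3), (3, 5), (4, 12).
6/5 + (-7/5)x + x²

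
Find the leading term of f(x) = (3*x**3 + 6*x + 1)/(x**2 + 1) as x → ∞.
3*x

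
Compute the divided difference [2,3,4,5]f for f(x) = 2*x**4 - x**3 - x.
27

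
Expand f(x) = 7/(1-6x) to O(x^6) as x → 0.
7 + 42*x + 252*x**2 + 1512*x**3 + 9072*x**4 + 54432*x**5 + O(x**6)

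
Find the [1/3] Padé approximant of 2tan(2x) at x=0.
4*x/(1 - 4*x**2/3)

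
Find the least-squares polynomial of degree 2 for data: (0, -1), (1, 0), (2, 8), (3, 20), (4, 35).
-10/7 + (2/35)x + (16/7)x²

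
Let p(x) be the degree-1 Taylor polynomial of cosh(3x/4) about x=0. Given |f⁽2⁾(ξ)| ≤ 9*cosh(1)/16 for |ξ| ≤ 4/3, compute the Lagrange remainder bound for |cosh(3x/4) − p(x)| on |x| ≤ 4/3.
cosh(1)/2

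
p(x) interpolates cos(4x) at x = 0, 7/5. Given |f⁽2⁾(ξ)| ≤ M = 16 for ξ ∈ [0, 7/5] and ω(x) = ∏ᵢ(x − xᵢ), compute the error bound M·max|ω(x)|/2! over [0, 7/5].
98/25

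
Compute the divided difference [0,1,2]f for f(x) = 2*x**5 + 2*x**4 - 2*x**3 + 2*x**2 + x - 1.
40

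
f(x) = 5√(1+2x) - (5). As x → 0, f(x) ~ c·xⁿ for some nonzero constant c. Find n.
1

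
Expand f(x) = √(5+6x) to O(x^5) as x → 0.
sqrt(5) + 3*sqrt(5)*x/5 - 9*sqrt(5)*x**2/50 + 27*sqrt(5)*x**3/250 - 81*sqrt(5)*x**4/1000 + O(x**5)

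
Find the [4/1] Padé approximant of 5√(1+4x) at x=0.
(6*x**4 - 8*x**3 + 18*x**2 + 24*x + 5)/(14*x/5 + 1)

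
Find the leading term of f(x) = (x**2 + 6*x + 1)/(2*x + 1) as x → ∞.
x/2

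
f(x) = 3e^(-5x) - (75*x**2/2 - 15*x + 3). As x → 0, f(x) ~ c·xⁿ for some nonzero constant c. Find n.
3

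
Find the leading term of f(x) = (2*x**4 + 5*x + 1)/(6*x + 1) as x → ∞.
x**3/3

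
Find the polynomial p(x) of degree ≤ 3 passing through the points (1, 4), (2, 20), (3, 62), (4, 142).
2*x**3 + x**2 - x + 2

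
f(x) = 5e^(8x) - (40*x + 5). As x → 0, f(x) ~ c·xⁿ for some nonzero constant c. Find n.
2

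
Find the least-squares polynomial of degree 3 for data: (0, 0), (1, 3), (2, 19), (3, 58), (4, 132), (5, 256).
-11/63 + (773/378)x + (-101/252)x² + (221/108)x³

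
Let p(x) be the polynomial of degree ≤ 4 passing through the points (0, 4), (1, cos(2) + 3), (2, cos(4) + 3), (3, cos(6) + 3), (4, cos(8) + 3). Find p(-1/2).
189*cos(4)/64 - 45*cos(6)/32 + 35*cos(8)/128 - 105*cos(2)/32 + 699/128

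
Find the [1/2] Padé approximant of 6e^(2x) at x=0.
(4*x + 6)/(2*x**2/3 - 4*x/3 + 1)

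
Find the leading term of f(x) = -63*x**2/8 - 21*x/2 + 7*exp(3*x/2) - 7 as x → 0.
63*x**3/16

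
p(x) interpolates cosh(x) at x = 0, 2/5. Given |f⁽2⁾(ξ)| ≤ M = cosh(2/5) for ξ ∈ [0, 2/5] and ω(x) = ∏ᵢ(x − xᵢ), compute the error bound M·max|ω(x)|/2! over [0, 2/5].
cosh(2/5)/50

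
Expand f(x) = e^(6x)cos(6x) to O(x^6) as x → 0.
1 + 6*x - 72*x**3 - 216*x**4 - 1296*x**5/5 + O(x**6)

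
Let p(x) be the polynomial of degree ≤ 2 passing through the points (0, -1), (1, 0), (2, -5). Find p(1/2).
1/4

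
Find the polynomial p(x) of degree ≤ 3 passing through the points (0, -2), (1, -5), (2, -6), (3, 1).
x**3 - 2*x**2 - 2*x - 2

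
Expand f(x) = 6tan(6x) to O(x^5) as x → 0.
36*x + 432*x**3 + O(x**5)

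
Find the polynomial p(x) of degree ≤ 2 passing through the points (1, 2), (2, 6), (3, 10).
4*x - 2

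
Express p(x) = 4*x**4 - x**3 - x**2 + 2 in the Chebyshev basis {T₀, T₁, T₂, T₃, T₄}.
(3)T₀ + (-3/4)T₁ + (3/2)T₂ + (-1/4)T₃ + (1/2)T₄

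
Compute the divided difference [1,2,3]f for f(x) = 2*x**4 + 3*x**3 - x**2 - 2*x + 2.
67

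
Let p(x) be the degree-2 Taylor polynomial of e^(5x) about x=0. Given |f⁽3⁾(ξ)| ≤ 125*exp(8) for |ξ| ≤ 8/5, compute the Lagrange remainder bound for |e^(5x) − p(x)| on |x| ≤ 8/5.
256*exp(8)/3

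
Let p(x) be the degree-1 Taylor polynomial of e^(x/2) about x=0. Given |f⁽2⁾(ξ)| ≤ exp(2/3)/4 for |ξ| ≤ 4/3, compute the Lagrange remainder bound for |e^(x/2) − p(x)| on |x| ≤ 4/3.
2*exp(2/3)/9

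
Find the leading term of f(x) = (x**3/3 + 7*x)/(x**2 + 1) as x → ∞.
x/3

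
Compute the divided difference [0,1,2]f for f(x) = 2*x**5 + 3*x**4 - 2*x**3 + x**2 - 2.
46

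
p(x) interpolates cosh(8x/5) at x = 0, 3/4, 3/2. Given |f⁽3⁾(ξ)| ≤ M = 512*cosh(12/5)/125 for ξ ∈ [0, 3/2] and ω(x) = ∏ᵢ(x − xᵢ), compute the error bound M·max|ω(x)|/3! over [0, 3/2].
8*sqrt(3)*cosh(12/5)/125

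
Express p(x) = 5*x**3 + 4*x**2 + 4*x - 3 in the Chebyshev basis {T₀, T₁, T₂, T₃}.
-T₀ + (31/4)T₁ + (2)T₂ + (5/4)T₃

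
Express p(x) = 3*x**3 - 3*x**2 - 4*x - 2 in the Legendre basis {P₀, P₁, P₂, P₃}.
(-3)P₀ + (-11/5)P₁ + (-2)P₂ + (6/5)P₃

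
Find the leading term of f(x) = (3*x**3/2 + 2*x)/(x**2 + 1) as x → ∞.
3*x/2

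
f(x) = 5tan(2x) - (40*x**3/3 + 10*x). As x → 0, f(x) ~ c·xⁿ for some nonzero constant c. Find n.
5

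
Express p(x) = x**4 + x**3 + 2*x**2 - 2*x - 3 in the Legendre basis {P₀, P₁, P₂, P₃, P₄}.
(-32/15)P₀ + (-7/5)P₁ + (40/21)P₂ + (2/5)P₃ + (8/35)P₄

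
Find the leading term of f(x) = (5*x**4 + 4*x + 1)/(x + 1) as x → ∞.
5*x**3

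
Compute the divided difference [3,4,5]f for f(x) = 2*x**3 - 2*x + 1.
24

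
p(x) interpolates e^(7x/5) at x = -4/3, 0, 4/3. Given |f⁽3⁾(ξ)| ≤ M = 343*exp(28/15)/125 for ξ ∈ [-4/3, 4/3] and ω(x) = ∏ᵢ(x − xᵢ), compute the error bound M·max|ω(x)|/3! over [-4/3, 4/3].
21952*sqrt(3)*exp(28/15)/91125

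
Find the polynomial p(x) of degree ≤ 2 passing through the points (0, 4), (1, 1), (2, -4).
-x**2 - 2*x + 4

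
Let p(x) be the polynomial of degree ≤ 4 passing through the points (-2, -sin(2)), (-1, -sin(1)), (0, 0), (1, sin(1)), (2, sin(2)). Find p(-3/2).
-7*sin(1)/8 - 5*sin(2)/16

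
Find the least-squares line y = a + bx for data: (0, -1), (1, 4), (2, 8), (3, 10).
a = -3/10, b = 37/10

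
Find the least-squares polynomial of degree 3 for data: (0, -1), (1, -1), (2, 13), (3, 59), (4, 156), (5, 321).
-41/42 + (-265/252)x + (-43/21)x² + (109/36)x³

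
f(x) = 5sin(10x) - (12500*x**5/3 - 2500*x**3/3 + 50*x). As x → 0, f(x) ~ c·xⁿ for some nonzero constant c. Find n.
7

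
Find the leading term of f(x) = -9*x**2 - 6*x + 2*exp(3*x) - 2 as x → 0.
9*x**3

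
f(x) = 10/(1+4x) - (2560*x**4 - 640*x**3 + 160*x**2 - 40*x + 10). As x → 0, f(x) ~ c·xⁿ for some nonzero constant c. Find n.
5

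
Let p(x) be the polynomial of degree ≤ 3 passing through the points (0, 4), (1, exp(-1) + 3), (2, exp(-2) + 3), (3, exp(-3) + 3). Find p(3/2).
(-1 + 9*e + 9*exp(2) + 47*exp(3))*exp(-3)/16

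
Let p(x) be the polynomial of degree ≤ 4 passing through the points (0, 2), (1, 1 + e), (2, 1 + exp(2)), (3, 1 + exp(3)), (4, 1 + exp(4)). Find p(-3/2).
-385*exp(3)/32 - 693*e/32 + 1283/128 + 315*exp(4)/128 + 1485*exp(2)/64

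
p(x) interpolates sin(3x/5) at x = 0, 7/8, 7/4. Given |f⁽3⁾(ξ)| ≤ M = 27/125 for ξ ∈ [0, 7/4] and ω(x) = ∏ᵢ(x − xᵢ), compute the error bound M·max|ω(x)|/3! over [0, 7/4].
343*sqrt(3)/64000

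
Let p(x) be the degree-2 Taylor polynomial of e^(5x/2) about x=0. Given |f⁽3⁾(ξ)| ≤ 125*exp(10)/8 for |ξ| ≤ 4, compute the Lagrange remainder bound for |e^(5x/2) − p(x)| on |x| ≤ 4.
500*exp(10)/3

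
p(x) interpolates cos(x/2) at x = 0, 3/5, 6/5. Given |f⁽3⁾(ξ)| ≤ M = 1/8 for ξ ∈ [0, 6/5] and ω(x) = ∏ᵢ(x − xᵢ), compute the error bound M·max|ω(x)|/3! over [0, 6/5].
sqrt(3)/1000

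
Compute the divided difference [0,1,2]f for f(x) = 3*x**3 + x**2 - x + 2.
10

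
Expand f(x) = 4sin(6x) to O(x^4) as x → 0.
24*x - 144*x**3 + O(x**4)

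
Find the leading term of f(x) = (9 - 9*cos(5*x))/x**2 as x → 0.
225/2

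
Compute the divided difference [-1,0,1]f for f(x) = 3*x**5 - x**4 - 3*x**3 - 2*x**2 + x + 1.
-3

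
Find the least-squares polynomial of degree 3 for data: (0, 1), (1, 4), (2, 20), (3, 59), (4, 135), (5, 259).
59/63 + (242/189)x + (5/252)x² + (217/108)x³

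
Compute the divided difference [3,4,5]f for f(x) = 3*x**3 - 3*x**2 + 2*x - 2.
33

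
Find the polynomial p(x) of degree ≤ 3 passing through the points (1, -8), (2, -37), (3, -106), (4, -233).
-3*x**3 - 2*x**2 - 2*x - 1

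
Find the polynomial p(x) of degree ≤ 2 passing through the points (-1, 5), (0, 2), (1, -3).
-x**2 - 4*x + 2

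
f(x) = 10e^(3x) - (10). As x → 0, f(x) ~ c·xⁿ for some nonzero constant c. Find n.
1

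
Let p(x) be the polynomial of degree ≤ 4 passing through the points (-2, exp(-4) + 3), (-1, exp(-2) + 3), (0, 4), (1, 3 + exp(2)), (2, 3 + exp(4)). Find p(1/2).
(-20*exp(2) + 3 + (-5*exp(4) + 60*exp(2) + 474)*exp(4))*exp(-4)/128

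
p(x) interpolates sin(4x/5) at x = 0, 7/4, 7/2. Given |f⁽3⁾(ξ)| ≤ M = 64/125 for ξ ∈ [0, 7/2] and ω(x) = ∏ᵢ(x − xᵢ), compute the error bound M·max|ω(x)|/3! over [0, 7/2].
343*sqrt(3)/3375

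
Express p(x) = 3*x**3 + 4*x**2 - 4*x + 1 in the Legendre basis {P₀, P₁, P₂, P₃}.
(7/3)P₀ + (-11/5)P₁ + (8/3)P₂ + (6/5)P₃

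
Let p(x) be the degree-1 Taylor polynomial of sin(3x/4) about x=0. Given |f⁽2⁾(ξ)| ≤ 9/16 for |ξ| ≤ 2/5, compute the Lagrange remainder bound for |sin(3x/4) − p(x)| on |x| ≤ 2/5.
9/200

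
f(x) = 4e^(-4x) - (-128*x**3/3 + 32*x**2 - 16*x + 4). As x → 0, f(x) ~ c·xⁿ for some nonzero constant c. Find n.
4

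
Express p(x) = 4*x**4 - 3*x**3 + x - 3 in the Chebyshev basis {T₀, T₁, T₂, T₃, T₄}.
(-3/2)T₀ + (-5/4)T₁ + (2)T₂ + (-3/4)T₃ + (1/2)T₄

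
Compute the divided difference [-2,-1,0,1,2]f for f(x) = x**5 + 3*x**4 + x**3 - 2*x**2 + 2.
3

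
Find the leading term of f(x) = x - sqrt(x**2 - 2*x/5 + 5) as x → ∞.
1/5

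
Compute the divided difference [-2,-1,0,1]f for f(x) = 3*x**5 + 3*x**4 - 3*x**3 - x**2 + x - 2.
6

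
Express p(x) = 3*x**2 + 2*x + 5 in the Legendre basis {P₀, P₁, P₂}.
(6)P₀ + (2)P₁ + (2)P₂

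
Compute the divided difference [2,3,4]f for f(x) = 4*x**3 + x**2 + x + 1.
37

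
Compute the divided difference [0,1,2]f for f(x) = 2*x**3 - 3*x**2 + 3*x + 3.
3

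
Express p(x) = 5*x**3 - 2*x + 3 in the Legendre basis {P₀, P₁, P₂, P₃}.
(3)P₀ + P₁ + (2)P₃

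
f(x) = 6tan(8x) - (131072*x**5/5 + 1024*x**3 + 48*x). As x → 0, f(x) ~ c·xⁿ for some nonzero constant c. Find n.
7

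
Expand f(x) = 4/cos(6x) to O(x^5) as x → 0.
4 + 72*x**2 + 1080*x**4 + O(x**5)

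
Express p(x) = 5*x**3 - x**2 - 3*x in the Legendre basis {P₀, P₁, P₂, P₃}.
(-1/3)P₀ + (-2/3)P₂ + (2)P₃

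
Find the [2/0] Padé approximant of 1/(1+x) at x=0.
x**2 - x + 1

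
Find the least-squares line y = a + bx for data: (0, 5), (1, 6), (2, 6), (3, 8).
a = 49/10, b = 9/10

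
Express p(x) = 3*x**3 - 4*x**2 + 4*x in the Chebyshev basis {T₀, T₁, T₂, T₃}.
(-2)T₀ + (25/4)T₁ + (-2)T₂ + (3/4)T₃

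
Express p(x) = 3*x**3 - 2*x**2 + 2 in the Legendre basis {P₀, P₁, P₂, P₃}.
(4/3)P₀ + (9/5)P₁ + (-4/3)P₂ + (6/5)P₃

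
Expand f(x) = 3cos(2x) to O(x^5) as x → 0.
3 - 6*x**2 + 2*x**4 + O(x**5)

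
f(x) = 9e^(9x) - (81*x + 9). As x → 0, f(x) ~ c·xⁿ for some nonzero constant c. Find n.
2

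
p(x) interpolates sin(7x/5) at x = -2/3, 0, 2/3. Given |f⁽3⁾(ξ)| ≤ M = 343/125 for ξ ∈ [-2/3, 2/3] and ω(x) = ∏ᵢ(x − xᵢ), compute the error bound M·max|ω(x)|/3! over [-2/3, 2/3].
2744*sqrt(3)/91125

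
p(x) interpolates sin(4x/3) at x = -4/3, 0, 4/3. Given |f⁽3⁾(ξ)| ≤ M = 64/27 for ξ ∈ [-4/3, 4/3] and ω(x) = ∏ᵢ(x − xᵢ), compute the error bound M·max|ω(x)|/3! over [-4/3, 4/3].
4096*sqrt(3)/19683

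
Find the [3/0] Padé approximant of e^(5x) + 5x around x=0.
125*x**3/6 + 25*x**2/2 + 10*x + 1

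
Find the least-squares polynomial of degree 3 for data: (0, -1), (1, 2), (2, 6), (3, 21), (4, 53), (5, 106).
-7/9 + (1033/378)x + (-109/63)x² + (59/54)x³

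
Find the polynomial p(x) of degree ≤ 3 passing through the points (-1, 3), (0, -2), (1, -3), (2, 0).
2*x**2 - 3*x - 2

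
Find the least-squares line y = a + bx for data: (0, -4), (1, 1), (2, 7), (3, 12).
a = -41/10, b = 27/5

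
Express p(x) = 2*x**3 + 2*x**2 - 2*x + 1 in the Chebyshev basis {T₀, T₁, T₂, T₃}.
(2)T₀ + (-1/2)T₁ + T₂ + (1/2)T₃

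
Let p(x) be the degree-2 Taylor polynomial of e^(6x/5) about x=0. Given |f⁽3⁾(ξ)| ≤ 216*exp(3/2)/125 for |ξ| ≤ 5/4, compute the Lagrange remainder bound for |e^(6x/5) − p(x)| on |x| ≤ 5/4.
9*exp(3/2)/16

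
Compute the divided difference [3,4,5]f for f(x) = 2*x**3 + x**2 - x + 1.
25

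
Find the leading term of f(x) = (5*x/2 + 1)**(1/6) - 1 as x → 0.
5*x/12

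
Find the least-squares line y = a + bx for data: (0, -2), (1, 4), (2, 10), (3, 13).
a = -7/5, b = 51/10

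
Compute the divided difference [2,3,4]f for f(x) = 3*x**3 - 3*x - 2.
27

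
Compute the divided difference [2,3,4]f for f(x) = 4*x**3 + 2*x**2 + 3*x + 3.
38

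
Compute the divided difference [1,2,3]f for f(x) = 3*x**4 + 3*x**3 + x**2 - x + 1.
94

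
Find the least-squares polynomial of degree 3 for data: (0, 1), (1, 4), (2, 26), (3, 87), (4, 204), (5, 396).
19/18 + (-757/756)x + (85/126)x² + (331/108)x³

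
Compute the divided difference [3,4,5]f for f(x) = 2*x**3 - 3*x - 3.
24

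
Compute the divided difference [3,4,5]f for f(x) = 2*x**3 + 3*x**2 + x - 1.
27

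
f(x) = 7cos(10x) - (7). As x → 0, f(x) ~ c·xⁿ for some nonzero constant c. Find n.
2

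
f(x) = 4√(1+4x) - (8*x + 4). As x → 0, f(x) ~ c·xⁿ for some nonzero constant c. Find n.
2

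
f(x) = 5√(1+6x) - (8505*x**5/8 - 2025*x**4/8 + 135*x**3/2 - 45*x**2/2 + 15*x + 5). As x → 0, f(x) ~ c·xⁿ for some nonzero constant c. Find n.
6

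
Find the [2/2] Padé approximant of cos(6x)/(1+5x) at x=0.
(-180*x**2/7 + 15*x/7 + 1)/(3*x**2 + 50*x/7 + 1)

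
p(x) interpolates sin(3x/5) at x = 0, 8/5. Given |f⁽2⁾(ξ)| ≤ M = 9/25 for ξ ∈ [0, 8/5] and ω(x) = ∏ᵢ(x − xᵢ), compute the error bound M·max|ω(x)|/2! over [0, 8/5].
72/625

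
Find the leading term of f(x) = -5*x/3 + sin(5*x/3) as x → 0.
-125*x**3/162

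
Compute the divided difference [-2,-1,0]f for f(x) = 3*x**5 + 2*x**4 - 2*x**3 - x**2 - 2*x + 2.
-26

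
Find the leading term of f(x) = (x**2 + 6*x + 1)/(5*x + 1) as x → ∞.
x/5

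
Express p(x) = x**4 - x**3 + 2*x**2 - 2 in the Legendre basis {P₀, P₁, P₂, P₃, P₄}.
(-17/15)P₀ + (-3/5)P₁ + (40/21)P₂ + (-2/5)P₃ + (8/35)P₄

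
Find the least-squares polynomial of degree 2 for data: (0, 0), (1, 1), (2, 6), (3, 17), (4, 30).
-4/35 + (-34/35)x + (15/7)x²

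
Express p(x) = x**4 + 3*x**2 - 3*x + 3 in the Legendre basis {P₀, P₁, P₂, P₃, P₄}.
(21/5)P₀ + (-3)P₁ + (18/7)P₂ + (8/35)P₄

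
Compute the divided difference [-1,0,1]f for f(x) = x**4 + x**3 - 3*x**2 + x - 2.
-2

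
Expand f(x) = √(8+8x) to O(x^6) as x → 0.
2*sqrt(2) + sqrt(2)*x - sqrt(2)*x**2/4 + sqrt(2)*x**3/8 - 5*sqrt(2)*x**4/64 + 7*sqrt(2)*x**5/128 + O(x**6)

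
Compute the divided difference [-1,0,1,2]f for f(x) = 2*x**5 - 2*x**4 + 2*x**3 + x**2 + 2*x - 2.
8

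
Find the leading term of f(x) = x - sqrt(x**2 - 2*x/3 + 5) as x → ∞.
1/3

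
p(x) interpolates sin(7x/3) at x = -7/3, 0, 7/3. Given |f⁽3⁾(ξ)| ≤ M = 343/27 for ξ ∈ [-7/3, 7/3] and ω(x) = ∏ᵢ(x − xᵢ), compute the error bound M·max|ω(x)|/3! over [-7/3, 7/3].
117649*sqrt(3)/19683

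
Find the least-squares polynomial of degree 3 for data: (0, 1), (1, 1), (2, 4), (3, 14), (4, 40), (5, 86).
121/126 + (929/756)x + (-73/36)x² + (28/27)x³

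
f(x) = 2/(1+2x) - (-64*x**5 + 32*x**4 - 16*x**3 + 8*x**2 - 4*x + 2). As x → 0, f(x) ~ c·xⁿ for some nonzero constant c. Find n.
6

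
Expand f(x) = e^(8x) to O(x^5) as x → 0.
1 + 8*x + 32*x**2 + 256*x**3/3 + 512*x**4/3 + O(x**5)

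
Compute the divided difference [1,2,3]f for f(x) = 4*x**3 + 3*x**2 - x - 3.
27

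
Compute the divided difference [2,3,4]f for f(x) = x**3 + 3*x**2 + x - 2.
12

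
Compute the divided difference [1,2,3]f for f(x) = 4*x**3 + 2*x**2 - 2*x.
26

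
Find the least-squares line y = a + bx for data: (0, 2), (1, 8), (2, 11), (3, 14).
a = 29/10, b = 39/10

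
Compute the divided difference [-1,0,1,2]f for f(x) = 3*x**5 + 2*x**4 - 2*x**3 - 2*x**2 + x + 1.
17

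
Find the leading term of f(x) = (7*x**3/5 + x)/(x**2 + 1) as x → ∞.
7*x/5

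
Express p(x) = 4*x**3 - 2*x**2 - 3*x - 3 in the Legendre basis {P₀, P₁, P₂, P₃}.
(-11/3)P₀ + (-3/5)P₁ + (-4/3)P₂ + (8/5)P₃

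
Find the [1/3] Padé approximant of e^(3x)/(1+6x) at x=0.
(21*x/20 + 1)/(333*x**3/40 - 207*x**2/20 + 81*x/20 + 1)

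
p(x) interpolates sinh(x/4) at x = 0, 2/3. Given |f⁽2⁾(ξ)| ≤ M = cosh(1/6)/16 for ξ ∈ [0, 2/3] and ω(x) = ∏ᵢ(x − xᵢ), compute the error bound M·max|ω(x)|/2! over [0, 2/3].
cosh(1/6)/288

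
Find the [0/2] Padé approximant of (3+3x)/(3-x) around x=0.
1/(4*x**2/3 - 4*x/3 + 1)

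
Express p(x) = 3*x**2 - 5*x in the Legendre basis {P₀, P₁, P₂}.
P₀ + (-5)P₁ + (2)P₂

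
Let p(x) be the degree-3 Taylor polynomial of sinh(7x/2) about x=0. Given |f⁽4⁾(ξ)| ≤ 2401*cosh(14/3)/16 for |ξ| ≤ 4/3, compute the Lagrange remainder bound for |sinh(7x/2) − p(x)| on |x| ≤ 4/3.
4802*cosh(14/3)/243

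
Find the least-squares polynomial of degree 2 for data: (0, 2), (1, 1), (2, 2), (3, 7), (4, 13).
69/35 + (-82/35)x + (9/7)x²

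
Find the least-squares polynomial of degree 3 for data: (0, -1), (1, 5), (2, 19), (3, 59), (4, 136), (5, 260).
-29/42 + (857/252)x + (-67/84)x² + (19/9)x³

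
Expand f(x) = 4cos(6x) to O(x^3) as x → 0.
4 - 72*x**2 + O(x**3)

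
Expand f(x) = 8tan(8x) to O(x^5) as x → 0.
64*x + 4096*x**3/3 + O(x**5)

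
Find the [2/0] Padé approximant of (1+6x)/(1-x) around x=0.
7*x**2 + 7*x + 1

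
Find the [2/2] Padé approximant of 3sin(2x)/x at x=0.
(6 - 14*x**2/5)/(x**2/5 + 1)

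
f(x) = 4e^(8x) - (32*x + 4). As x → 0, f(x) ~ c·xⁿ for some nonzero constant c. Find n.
2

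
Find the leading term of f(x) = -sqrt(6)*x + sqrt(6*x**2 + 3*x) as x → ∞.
sqrt(6)/4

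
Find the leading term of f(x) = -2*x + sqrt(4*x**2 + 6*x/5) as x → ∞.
3/10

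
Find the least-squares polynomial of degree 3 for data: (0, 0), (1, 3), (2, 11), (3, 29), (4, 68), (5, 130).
1/21 + (359/126)x + (-89/84)x² + (41/36)x³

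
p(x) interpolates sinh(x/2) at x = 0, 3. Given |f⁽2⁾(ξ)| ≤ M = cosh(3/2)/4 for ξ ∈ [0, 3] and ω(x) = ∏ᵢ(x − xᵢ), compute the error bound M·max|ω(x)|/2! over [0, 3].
9*cosh(3/2)/32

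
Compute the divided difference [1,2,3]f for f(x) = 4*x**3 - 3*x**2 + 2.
21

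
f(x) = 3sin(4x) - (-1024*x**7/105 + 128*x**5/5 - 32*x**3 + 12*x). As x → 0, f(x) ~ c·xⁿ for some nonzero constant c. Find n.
9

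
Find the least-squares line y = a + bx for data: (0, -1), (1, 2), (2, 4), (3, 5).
a = -1/2, b = 2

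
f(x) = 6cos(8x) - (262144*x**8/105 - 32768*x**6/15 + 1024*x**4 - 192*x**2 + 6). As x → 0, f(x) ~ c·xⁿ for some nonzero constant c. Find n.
10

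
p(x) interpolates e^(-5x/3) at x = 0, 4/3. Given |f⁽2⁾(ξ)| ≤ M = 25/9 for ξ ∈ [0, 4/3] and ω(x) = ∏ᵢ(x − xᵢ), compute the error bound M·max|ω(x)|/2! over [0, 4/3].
50/81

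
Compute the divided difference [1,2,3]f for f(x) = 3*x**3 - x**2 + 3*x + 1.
17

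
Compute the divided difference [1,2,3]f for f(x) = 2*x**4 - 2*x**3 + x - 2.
38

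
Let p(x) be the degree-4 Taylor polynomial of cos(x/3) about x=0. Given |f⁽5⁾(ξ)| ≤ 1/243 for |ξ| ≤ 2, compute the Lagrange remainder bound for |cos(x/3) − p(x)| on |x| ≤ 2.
4/3645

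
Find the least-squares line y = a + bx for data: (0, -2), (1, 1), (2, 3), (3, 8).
a = -23/10, b = 16/5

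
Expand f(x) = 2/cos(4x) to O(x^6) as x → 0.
2 + 16*x**2 + 320*x**4/3 + O(x**6)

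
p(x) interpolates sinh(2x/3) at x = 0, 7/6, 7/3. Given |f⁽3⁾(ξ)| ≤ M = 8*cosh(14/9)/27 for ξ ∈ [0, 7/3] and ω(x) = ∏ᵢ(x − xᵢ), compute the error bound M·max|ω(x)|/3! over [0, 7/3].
343*sqrt(3)*cosh(14/9)/19683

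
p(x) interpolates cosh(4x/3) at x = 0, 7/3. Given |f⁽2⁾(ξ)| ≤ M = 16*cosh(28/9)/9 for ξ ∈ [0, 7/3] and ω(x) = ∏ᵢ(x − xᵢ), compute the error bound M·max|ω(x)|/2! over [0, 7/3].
98*cosh(28/9)/81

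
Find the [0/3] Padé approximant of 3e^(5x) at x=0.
3/(-125*x**3/6 + 25*x**2/2 - 5*x + 1)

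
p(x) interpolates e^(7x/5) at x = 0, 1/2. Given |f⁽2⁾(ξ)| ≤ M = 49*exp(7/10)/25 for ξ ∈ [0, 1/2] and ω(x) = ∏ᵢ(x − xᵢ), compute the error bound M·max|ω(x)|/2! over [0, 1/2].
49*exp(7/10)/800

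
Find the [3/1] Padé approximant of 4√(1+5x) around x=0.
(-125*x**3/16 + 75*x**2/4 + 45*x/2 + 4)/(25*x/8 + 1)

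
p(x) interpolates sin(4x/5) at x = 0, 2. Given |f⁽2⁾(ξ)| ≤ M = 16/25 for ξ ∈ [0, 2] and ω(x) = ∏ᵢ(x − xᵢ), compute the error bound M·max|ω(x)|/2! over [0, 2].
8/25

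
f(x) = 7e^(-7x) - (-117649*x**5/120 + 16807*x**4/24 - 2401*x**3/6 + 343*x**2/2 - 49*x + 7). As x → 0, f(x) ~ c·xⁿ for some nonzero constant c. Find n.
6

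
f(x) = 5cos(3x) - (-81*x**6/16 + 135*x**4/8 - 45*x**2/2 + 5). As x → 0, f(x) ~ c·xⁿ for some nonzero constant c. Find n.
8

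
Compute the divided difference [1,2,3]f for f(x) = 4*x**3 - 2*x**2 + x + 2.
22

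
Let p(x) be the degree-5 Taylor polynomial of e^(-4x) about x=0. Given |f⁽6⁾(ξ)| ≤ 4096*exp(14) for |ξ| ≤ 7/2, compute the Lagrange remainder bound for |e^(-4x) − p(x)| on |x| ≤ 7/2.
470596*exp(14)/45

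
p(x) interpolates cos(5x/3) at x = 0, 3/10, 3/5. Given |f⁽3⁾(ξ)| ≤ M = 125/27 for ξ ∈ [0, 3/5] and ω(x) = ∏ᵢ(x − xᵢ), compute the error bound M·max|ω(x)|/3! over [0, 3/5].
sqrt(3)/216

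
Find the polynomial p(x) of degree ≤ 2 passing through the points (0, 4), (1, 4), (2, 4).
4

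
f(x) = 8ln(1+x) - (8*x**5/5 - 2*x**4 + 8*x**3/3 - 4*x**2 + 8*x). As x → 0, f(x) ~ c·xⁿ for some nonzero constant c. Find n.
6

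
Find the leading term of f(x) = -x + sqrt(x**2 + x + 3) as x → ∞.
1/2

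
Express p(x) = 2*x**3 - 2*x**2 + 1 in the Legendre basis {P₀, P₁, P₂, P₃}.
(1/3)P₀ + (6/5)P₁ + (-4/3)P₂ + (4/5)P₃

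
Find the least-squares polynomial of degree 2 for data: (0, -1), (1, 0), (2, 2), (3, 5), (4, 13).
-23/35 + (-69/70)x + (15/14)x²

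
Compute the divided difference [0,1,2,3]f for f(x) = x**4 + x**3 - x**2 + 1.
7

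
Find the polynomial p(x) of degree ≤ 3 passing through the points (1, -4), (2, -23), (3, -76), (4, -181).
-3*x**3 + x**2 - x - 1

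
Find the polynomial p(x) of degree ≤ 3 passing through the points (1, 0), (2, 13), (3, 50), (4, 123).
2*x**3 - x - 1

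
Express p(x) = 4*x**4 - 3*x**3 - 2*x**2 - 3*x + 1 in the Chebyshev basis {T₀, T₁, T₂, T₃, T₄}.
(3/2)T₀ + (-21/4)T₁ + T₂ + (-3/4)T₃ + (1/2)T₄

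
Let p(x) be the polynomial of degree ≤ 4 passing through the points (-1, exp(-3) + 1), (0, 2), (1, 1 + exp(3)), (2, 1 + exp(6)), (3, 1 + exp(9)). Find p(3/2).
((-5*exp(9) + 108 + 90*exp(3) + 60*exp(6))*exp(3) + 3)*exp(-3)/128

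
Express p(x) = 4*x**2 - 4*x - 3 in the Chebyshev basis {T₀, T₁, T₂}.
-T₀ + (-4)T₁ + (2)T₂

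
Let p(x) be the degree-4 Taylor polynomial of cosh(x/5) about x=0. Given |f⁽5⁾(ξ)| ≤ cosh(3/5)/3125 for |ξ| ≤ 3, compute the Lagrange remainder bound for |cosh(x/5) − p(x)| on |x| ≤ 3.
81*cosh(3/5)/125000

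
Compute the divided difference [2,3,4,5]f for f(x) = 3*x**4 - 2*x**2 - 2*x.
42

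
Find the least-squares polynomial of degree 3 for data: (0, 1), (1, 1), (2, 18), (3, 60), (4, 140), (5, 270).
5/6 + (-785/252)x + (163/84)x² + (17/9)x³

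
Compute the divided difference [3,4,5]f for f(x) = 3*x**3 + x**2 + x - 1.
37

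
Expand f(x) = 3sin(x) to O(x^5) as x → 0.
3*x - x**3/2 + O(x**5)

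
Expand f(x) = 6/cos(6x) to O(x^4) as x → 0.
6 + 108*x**2 + O(x**4)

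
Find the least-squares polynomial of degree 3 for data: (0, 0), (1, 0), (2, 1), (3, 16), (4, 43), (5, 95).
5/42 + (-89/252)x + (-17/12)x² + (19/18)x³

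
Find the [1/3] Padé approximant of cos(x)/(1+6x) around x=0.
(1 - 5*x/72)/(427*x**3/144 + x**2/12 + 427*x/72 + 1)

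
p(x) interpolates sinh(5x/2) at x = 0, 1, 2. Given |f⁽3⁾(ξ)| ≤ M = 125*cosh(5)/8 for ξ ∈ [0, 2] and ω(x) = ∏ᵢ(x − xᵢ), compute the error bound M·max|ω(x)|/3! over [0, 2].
125*sqrt(3)*cosh(5)/216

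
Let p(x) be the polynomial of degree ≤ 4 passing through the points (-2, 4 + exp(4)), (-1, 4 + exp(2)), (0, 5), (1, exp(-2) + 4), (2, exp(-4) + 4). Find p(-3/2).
(-5 + 28*exp(2) + (442 + 140*exp(2) + 35*exp(4))*exp(4))*exp(-4)/128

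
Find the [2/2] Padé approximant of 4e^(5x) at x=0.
(25*x**2/3 + 10*x + 4)/(25*x**2/12 - 5*x/2 + 1)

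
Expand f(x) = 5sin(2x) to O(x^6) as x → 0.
10*x - 20*x**3/3 + 4*x**5/3 + O(x**6)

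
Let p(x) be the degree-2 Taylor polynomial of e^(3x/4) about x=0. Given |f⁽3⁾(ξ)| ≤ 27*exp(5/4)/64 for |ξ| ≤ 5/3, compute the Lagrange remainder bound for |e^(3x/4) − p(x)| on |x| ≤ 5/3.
125*exp(5/4)/384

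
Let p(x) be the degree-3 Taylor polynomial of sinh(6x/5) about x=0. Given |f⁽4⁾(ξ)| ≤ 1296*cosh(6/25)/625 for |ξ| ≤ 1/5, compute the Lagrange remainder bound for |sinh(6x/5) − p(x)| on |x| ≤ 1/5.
54*cosh(6/25)/390625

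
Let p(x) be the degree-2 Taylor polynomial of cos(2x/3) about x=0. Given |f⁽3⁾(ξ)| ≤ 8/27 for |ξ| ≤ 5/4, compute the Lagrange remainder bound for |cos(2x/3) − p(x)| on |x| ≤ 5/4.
125/1296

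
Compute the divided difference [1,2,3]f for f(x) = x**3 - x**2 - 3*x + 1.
5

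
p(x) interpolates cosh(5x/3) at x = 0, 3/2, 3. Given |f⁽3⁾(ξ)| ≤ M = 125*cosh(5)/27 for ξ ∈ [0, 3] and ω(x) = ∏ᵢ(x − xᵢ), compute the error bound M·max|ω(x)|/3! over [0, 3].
125*sqrt(3)*cosh(5)/216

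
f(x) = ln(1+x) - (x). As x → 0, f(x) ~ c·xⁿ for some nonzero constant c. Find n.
2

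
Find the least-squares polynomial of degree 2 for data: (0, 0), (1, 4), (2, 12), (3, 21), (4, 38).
9/35 + (111/70)x + (27/14)x²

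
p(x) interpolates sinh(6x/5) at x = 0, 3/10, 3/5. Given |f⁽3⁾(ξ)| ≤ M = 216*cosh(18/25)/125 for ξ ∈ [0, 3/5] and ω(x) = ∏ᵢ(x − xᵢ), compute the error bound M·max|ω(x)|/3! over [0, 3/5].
27*sqrt(3)*cosh(18/25)/15625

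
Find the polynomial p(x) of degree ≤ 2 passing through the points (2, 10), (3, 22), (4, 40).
3*x**2 - 3*x + 4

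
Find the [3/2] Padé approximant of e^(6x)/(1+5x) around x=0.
(5256*x**3/485 + 4554*x**2/485 + 2241*x/485 + 1)/(-3507*x**2/485 + 1756*x/485 + 1)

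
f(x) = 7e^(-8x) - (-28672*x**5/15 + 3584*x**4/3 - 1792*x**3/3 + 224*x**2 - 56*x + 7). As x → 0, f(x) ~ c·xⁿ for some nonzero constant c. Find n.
6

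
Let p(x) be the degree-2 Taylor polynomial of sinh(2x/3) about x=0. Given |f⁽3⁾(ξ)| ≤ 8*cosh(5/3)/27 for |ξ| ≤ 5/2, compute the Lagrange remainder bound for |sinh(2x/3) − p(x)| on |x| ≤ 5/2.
125*cosh(5/3)/162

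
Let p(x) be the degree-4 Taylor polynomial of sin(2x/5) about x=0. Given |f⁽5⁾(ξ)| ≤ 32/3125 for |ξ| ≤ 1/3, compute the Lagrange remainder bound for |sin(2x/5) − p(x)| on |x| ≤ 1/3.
4/11390625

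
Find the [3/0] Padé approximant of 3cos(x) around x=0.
3 - 3*x**2/2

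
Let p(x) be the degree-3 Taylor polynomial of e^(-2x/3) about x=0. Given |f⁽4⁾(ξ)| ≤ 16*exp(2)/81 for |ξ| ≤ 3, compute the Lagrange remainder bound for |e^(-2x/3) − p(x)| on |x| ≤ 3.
2*exp(2)/3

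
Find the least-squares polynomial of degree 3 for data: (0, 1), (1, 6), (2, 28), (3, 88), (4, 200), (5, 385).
19/18 + (167/108)x + (5/36)x² + (161/54)x³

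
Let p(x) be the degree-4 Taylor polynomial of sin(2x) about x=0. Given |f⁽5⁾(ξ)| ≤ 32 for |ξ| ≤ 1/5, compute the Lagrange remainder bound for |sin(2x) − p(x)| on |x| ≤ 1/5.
4/46875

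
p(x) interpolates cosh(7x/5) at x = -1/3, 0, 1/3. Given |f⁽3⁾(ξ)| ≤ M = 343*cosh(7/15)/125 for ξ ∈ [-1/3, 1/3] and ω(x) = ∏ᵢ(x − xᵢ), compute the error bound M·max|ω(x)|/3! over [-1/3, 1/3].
343*sqrt(3)*cosh(7/15)/91125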